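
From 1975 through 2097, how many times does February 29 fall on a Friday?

5

Leap years in 1975–2097: 31 of them.
Feb 29 weekday advances by 5 (mod 7) from one leap year to the next four years later (or differs when a century non-leap intervenes).
Leap-day weekdays: 1976:Sun 1980:Fri✓ 1984:Wed 1988:Mon 1992:Sat 1996:Thu 2000:Tue 2004:Sun 2008:Fri✓ 2012:Wed 2016:Mon 2020:Sat 2024:Thu …(5 more)… 2048:Sat 2052:Thu 2056:Tue 2060:Sun 2064:Fri✓ 2068:Wed 2072:Mon 2076:Sat 2080:Thu 2084:Tue 2088:Sun 2092:Fri✓ 2096:Wed
Friday: 1980, 2008, 2036, 2064, 2092 → 5.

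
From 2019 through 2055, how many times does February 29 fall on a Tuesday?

Leap years in 2019–2055: 9 of them.
Feb 29 weekday advances by 5 (mod 7) from one leap year to the next four years later (or differs when a century non-leap intervenes).
Leap-day weekdays: 2020:Sat 2024:Thu 2028:Tue✓ 2032:Sun 2036:Fri 2040:Wed 2044:Mon 2048:Sat 2052:Thu
Tuesday: 2028 → 1.

1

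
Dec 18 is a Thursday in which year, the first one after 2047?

From one year to the next, a fixed date's weekday advances by 1, or by 2 when a Feb 29 lies between the two dates.
2047: December 18 is Wednesday.
2048: Friday (+2)
2049: Saturday (+1)
2050: Sunday (+1)
2051: Monday (+1)
2052: Wednesday (+2)
2053: Thursday (+1)
Dec 18 falls on a Thursday in 2053.

2053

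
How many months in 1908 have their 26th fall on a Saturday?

2

Check the 26th of each month of 1908: Jan 26: Sun, Feb 26: Wed, Mar 26: Thu, Apr 26: Sun, May 26: Tue, Jun 26: Fri, Jul 26: Sun, Aug 26: Wed, Sep 26: Sat, Oct 26: Mon, Nov 26: Thu, Dec 26: Sat.
Saturday occurs in September, December — 2 months.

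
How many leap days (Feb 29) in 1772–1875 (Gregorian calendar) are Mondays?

Leap years in 1772–1875: 25 of them.
Feb 29 weekday advances by 5 (mod 7) from one leap year to the next four years later (or differs when a century non-leap intervenes).
Leap-day weekdays: 1772:Sat 1776:Thu 1780:Tue 1784:Sun 1788:Fri 1792:Wed 1796:Mon✓ 1804:Wed 1808:Mon✓ 1812:Sat 1816:Thu 1820:Tue 1824:Sun 1828:Fri 1832:Wed 1836:Mon✓ 1840:Sat 1844:Thu 1848:Tue 1852:Sun 1856:Fri 1860:Wed 1864:Mon✓ 1868:Sat 1872:Thu
Monday: 1796, 1808, 1836, 1864 → 4.

4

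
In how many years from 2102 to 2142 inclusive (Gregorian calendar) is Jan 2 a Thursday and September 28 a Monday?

1

Check each year's weekday for Jan 2 and September 28:
  2102: Mon/Thu  2103: Tue/Fri  2104: Wed/Sun  2105: Fri/Mon  2106: Sat/Tue  2107: Sun/Wed  2108: Mon/Fri  2109: Wed/Sat  2110: Thu/Sun  2111: Fri/Mon  2112: Sat/Wed  2113: Mon/Thu  2114: Tue/Fri  2115: Wed/Sat  …(13 more)…  2129: Sun/Wed  2130: Mon/Thu  2131: Tue/Fri  2132: Wed/Sun  2133: Fri/Mon  2134: Sat/Tue  2135: Sun/Wed  2136: Mon/Fri  2137: Wed/Sat  2138: Thu/Sun  2139: Fri/Mon  2140: Sat/Wed  2141: Mon/Thu  2142: Tue/Fri
Both conditions hold in: 2116 — 1.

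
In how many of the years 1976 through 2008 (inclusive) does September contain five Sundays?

9

September has 30 days; it has five Sundays when Sunday falls among the first (month-length − 28) days — i.e. when September 1 is one of Sunday/Saturday.
September 1 by year: 1976:Wed 1977:Thu 1978:Fri 1979:Sat✓ 1980:Mon 1981:Tue 1982:Wed 1983:Thu 1984:Sat✓ 1985:Sun✓ 1986:Mon 1987:Tue 1988:Thu 1989:Fri 1990:Sat✓ …(3 more)… 1994:Thu 1995:Fri 1996:Sun✓ 1997:Mon 1998:Tue 1999:Wed 2000:Fri 2001:Sat✓ 2002:Sun✓ 2003:Mon 2004:Wed 2005:Thu 2006:Fri 2007:Sat✓ 2008:Mon
Years with five Sundays: 1979, 1984, 1985, 1990, 1991, 1996, 2001, 2002, 2007 → 9.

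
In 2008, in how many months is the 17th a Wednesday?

2

Check the 17th of each month of 2008: Jan 17: Thu, Feb 17: Sun, Mar 17: Mon, Apr 17: Thu, May 17: Sat, Jun 17: Tue, Jul 17: Thu, Aug 17: Sun, Sep 17: Wed, Oct 17: Fri, Nov 17: Mon, Dec 17: Wed.
Wednesday occurs in September, December — 2 months.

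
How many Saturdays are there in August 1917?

4

August 1917 has 31 days and begins on Wednesday.
The first Saturday is August 4.
Saturdays fall on 4, 11, 18, 25 — that's 4.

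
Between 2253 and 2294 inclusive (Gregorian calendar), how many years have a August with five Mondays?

August has 31 days; it has five Mondays when Monday falls among the first (month-length − 28) days — i.e. when August 1 is one of Monday/Sunday/Saturday.
August 1 by year: 2253:Mon✓ 2254:Tue 2255:Wed 2256:Fri 2257:Sat✓ 2258:Sun✓ 2259:Mon✓ 2260:Wed 2261:Thu 2262:Fri 2263:Sat✓ 2264:Mon✓ 2265:Tue 2266:Wed 2267:Thu …(12 more)… 2280:Sun✓ 2281:Mon✓ 2282:Tue 2283:Wed 2284:Fri 2285:Sat✓ 2286:Sun✓ 2287:Mon✓ 2288:Wed 2289:Thu 2290:Fri 2291:Sat✓ 2292:Mon✓ 2293:Tue 2294:Wed
Years with five Mondays: 2253, 2257, 2258, 2259, 2263, 2264, 2268, 2269, 2270, 2274, 2275, 2280, 2281, 2285, 2286, 2287, 2291, 2292 → 18.

18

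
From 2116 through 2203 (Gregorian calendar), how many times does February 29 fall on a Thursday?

3

Leap years in 2116–2203: 21 of them.
Feb 29 weekday advances by 5 (mod 7) from one leap year to the next four years later (or differs when a century non-leap intervenes).
Leap-day weekdays: 2116:Sat 2120:Thu✓ 2124:Tue 2128:Sun 2132:Fri 2136:Wed 2140:Mon 2144:Sat 2148:Thu✓ 2152:Tue 2156:Sun 2160:Fri 2164:Wed 2168:Mon 2172:Sat 2176:Thu✓ 2180:Tue 2184:Sun 2188:Fri 2192:Wed 2196:Mon
Thursday: 2120, 2148, 2176 → 3.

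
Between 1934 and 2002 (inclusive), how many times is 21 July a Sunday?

Track 21 July's weekday year by year (advancing +1, or +2 across a Feb 29):
  1934: Sat  1935: Sun (+1) ✓  1936: Tue (+2)  1937: Wed (+1)  1938: Thu (+1)
  1939: Fri (+1)  1940: Sun (+2) ✓  1941: Mon (+1)  1942: Tue (+1)  1943: Wed (+1)
  1944: Fri (+2)  1945: Sat (+1)  1946: Sun (+1) ✓  1947: Mon (+1)  … (41 more years) …
  1989: Fri (+1)  1990: Sat (+1)  1991: Sun (+1) ✓  1992: Tue (+2)  1993: Wed (+1)
  1994: Thu (+1)  1995: Fri (+1)  1996: Sun (+2) ✓  1997: Mon (+1)  1998: Tue (+1)
  1999: Wed (+1)  2000: Fri (+2)  2001: Sat (+1)  2002: Sun (+1) ✓
Sunday years: 1935, 1940, 1946, 1957, 1963, 1968, 1974, 1985, 1991, 1996, 2002 — 11 in total.

11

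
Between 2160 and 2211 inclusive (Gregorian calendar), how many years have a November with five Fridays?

November has 30 days; it has five Fridays when Friday falls among the first (month-length − 28) days — i.e. when November 1 is one of Friday/Thursday.
November 1 by year: 2160:Sat 2161:Sun 2162:Mon 2163:Tue 2164:Thu✓ 2165:Fri✓ 2166:Sat 2167:Sun 2168:Tue 2169:Wed 2170:Thu✓ 2171:Fri✓ 2172:Sun 2173:Mon 2174:Tue …(22 more)… 2197:Wed 2198:Thu✓ 2199:Fri✓ 2200:Sat 2201:Sun 2202:Mon 2203:Tue 2204:Thu✓ 2205:Fri✓ 2206:Sat 2207:Sun 2208:Tue 2209:Wed 2210:Thu✓ 2211:Fri✓
Years with five Fridays: 2164, 2165, 2170, 2171, 2176, 2181, 2182, 2187, 2192, 2193, 2198, 2199, 2204, 2205, 2210, 2211 → 16.

16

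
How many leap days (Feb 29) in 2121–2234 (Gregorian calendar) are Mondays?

Leap years in 2121–2234: 27 of them.
Feb 29 weekday advances by 5 (mod 7) from one leap year to the next four years later (or differs when a century non-leap intervenes).
Leap-day weekdays: 2124:Tue 2128:Sun 2132:Fri 2136:Wed 2140:Mon✓ 2144:Sat 2148:Thu 2152:Tue 2156:Sun 2160:Fri 2164:Wed 2168:Mon✓ 2172:Sat 2176:Thu 2180:Tue 2184:Sun 2188:Fri 2192:Wed 2196:Mon✓ 2204:Wed 2208:Mon✓ 2212:Sat 2216:Thu 2220:Tue 2224:Sun 2228:Fri 2232:Wed
Monday: 2140, 2168, 2196, 2208 → 4.

4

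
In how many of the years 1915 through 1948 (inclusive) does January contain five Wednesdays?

January has 31 days; it has five Wednesdays when Wednesday falls among the first (month-length − 28) days — i.e. when January 1 is one of Wednesday/Tuesday/Monday.
January 1 by year: 1915:Fri 1916:Sat 1917:Mon✓ 1918:Tue✓ 1919:Wed✓ 1920:Thu 1921:Sat 1922:Sun 1923:Mon✓ 1924:Tue✓ 1925:Thu 1926:Fri 1927:Sat 1928:Sun 1929:Tue✓ …(4 more)… 1934:Mon✓ 1935:Tue✓ 1936:Wed✓ 1937:Fri 1938:Sat 1939:Sun 1940:Mon✓ 1941:Wed✓ 1942:Thu 1943:Fri 1944:Sat 1945:Mon✓ 1946:Tue✓ 1947:Wed✓ 1948:Thu
Years with five Wednesdays: 1917, 1918, 1919, 1923, 1924, 1929, 1930, 1934, 1935, 1936, 1940, 1941, 1945, 1946, 1947 → 15.

15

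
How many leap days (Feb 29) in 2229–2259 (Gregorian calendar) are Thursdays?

1

Leap years in 2229–2259: 7 of them.
Feb 29 weekday advances by 5 (mod 7) from one leap year to the next four years later (or differs when a century non-leap intervenes).
Leap-day weekdays: 2232:Wed 2236:Mon 2240:Sat 2244:Thu✓ 2248:Tue 2252:Sun 2256:Fri
Thursday: 2244 → 1.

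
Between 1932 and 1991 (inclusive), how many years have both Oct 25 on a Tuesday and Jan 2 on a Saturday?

3

Check each year's weekday for Oct 25 and Jan 2:
  1932: Tue/Sat ✓  1933: Wed/Mon  1934: Thu/Tue  1935: Fri/Wed  1936: Sun/Thu  1937: Mon/Sat  1938: Tue/Sun  1939: Wed/Mon  1940: Fri/Tue  1941: Sat/Thu  1942: Sun/Fri  1943: Mon/Sat  1944: Wed/Sun  1945: Thu/Tue  …(32 more)…  1978: Wed/Mon  1979: Thu/Tue  1980: Sat/Wed  1981: Sun/Fri  1982: Mon/Sat  1983: Tue/Sun  1984: Thu/Mon  1985: Fri/Wed  1986: Sat/Thu  1987: Sun/Fri  1988: Tue/Sat ✓  1989: Wed/Mon  1990: Thu/Tue  1991: Fri/Wed
Both conditions hold in: 1932, 1960, 1988 — 3.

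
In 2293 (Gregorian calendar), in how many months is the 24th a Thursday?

1

Check the 24th of each month of 2293: Jan 24: Tue, Feb 24: Fri, Mar 24: Fri, Apr 24: Mon, May 24: Wed, Jun 24: Sat, Jul 24: Mon, Aug 24: Thu, Sep 24: Sun, Oct 24: Tue, Nov 24: Fri, Dec 24: Sun.
Thursday occurs in August — 1 month.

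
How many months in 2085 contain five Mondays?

A month of length L has five Mondays iff its first Monday is on day ≤ L−28 (so day 1–3 in a 31-day month, 1–2 in a 30-day month, day 1 in a leap February).
Checking each month of 2085: Jan starts Mon (31d) ✓; Feb starts Thu (28d); Mar starts Thu (31d); Apr starts Sun (30d) ✓; May starts Tue (31d); Jun starts Fri (30d); Jul starts Sun (31d) ✓; Aug starts Wed (31d); Sep starts Sat (30d); Oct starts Mon (31d) ✓; Nov starts Thu (30d); Dec starts Sat (31d) ✓.
Five-Monday months: January, April, July, October, December → 5.

5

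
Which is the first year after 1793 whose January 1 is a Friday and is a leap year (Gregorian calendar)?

Jan 1 advances by 2 weekdays after a leap year and by 1 after a common year.
1793: Jan 1 is Tuesday.
1794: Wednesday
1795: Thursday
1796: Friday (leap)
1796 begins on a Friday and is a leap year.

1796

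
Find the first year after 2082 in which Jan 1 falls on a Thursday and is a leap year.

2088

Jan 1 advances by 2 weekdays after a leap year and by 1 after a common year.
2082: Jan 1 is Thursday.
2083: Friday
2084: Saturday (leap)
2085: Monday
2086: Tuesday
2087: Wednesday
2088: Thursday (leap)
2088 begins on a Thursday and is a leap year.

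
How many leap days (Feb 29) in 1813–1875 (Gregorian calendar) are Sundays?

Leap years in 1813–1875: 15 of them.
Feb 29 weekday advances by 5 (mod 7) from one leap year to the next four years later (or differs when a century non-leap intervenes).
Leap-day weekdays: 1816:Thu 1820:Tue 1824:Sun✓ 1828:Fri 1832:Wed 1836:Mon 1840:Sat 1844:Thu 1848:Tue 1852:Sun✓ 1856:Fri 1860:Wed 1864:Mon 1868:Sat 1872:Thu
Sunday: 1824, 1852 → 2.

2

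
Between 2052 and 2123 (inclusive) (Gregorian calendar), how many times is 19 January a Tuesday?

11

Track 19 January's weekday year by year (advancing +1, or +2 across a Feb 29):
  2052: Fri  2053: Sun (+2)  2054: Mon (+1)  2055: Tue (+1) ✓  2056: Wed (+1)
  2057: Fri (+2)  2058: Sat (+1)  2059: Sun (+1)  2060: Mon (+1)  2061: Wed (+2)
  2062: Thu (+1)  2063: Fri (+1)  2064: Sat (+1)  2065: Mon (+2)  … (44 more years) …
  2110: Sun (+1)  2111: Mon (+1)  2112: Tue (+1) ✓  2113: Thu (+2)  2114: Fri (+1)
  2115: Sat (+1)  2116: Sun (+1)  2117: Tue (+2) ✓  2118: Wed (+1)  2119: Thu (+1)
  2120: Fri (+1)  2121: Sun (+2)  2122: Mon (+1)  2123: Tue (+1) ✓
Tuesday years: 2055, 2066, 2072, 2077, 2083, 2094, 2100, 2106, 2112, 2117, 2123 — 11 in total.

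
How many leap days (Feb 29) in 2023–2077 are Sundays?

2

Leap years in 2023–2077: 14 of them.
Feb 29 weekday advances by 5 (mod 7) from one leap year to the next four years later (or differs when a century non-leap intervenes).
Leap-day weekdays: 2024:Thu 2028:Tue 2032:Sun✓ 2036:Fri 2040:Wed 2044:Mon 2048:Sat 2052:Thu 2056:Tue 2060:Sun✓ 2064:Fri 2068:Wed 2072:Mon 2076:Sat
Sunday: 2032, 2060 → 2.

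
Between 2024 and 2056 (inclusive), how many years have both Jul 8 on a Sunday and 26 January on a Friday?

Check each year's weekday for Jul 8 and 26 January:
  2024: Mon/Fri  2025: Tue/Sun  2026: Wed/Mon  2027: Thu/Tue  2028: Sat/Wed  2029: Sun/Fri ✓  2030: Mon/Sat  2031: Tue/Sun  2032: Thu/Mon  2033: Fri/Wed  2034: Sat/Thu  2035: Sun/Fri ✓  2036: Tue/Sat  2037: Wed/Mon  …(5 more)…  2043: Wed/Mon  2044: Fri/Tue  2045: Sat/Thu  2046: Sun/Fri ✓  2047: Mon/Sat  2048: Wed/Sun  2049: Thu/Tue  2050: Fri/Wed  2051: Sat/Thu  2052: Mon/Fri  2053: Tue/Sun  2054: Wed/Mon  2055: Thu/Tue  2056: Sat/Wed
Both conditions hold in: 2029, 2035, 2046 — 3.

3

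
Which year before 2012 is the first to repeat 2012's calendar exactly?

Two years share a calendar iff Jan 1 falls on the same weekday and both are leap or both are common. 2012: Jan 1 is Sunday, leap year.
2011: Jan 1 Saturday, common
2010: Jan 1 Friday, common
2009: Jan 1 Thursday, common
2008: Jan 1 Tuesday, leap
2007: Jan 1 Monday, common
2006: Jan 1 Sunday, common
2005: Jan 1 Saturday, common
2004: Jan 1 Thursday, leap
2003: Jan 1 Wednesday, common
2002: Jan 1 Tuesday, common
2001: Jan 1 Monday, common
2000: Jan 1 Saturday, leap
1999: Jan 1 Friday, common
1998: Jan 1 Thursday, common
1997: Jan 1 Wednesday, common
1996: Jan 1 Monday, leap
1995: Jan 1 Sunday, common
1994: Jan 1 Saturday, common
1993: Jan 1 Friday, common
1992: Jan 1 Wednesday, leap
1991: Jan 1 Tuesday, common
1990: Jan 1 Monday, common
1989: Jan 1 Sunday, common
1988: Jan 1 Friday, leap
1987: Jan 1 Thursday, common
1986: Jan 1 Wednesday, common
1985: Jan 1 Tuesday, common
1984: Jan 1 Sunday, leap
1984 matches on both conditions.

1984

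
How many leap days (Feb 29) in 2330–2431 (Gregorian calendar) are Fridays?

3

Leap years in 2330–2431: 25 of them.
Feb 29 weekday advances by 5 (mod 7) from one leap year to the next four years later (or differs when a century non-leap intervenes).
Leap-day weekdays: 2332:Mon 2336:Sat 2340:Thu 2344:Tue 2348:Sun 2352:Fri✓ 2356:Wed 2360:Mon 2364:Sat 2368:Thu 2372:Tue 2376:Sun 2380:Fri✓ 2384:Wed 2388:Mon 2392:Sat 2396:Thu 2400:Tue 2404:Sun 2408:Fri✓ 2412:Wed 2416:Mon 2420:Sat 2424:Thu 2428:Tue
Friday: 2352, 2380, 2408 → 3.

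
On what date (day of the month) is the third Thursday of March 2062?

March 1, 2062 is a Wednesday, so the first Thursday is the 2nd.
The third Thursday is 2 + 14 = 16.

16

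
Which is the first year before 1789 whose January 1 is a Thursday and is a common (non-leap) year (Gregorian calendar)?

Jan 1 advances by 2 weekdays after a leap year and by 1 after a common year.
1789: Jan 1 is Thursday.
1788: Tuesday (leap)
1787: Monday
1786: Sunday
1785: Saturday
1784: Thursday (leap)
1783: Wednesday
1782: Tuesday
1781: Monday
1780: Saturday (leap)
1779: Friday
1778: Thursday
1778 begins on a Thursday and is a common year.

1778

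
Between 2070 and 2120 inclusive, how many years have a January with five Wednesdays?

21

January has 31 days; it has five Wednesdays when Wednesday falls among the first (month-length − 28) days — i.e. when January 1 is one of Wednesday/Tuesday/Monday.
January 1 by year: 2070:Wed✓ 2071:Thu 2072:Fri 2073:Sun 2074:Mon✓ 2075:Tue✓ 2076:Wed✓ 2077:Fri 2078:Sat 2079:Sun 2080:Mon✓ 2081:Wed✓ 2082:Thu 2083:Fri 2084:Sat …(21 more)… 2106:Fri 2107:Sat 2108:Sun 2109:Tue✓ 2110:Wed✓ 2111:Thu 2112:Fri 2113:Sun 2114:Mon✓ 2115:Tue✓ 2116:Wed✓ 2117:Fri 2118:Sat 2119:Sun 2120:Mon✓
Years with five Wednesdays: 2070, 2074, 2075, 2076, 2080, 2081, 2085, 2086, 2087, 2091, 2092, 2097, 2098, 2103, 2104, 2109, 2110, 2114, 2115, 2116, 2120 → 21.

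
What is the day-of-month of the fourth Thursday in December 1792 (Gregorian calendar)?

27

December 1, 1792 is a Saturday, so the first Thursday is the 6th.
The fourth Thursday is 6 + 21 = 27.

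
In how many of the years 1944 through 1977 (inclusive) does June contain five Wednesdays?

June has 30 days; it has five Wednesdays when Wednesday falls among the first (month-length − 28) days — i.e. when June 1 is one of Wednesday/Tuesday.
June 1 by year: 1944:Thu 1945:Fri 1946:Sat 1947:Sun 1948:Tue✓ 1949:Wed✓ 1950:Thu 1951:Fri 1952:Sun 1953:Mon 1954:Tue✓ 1955:Wed✓ 1956:Fri 1957:Sat 1958:Sun …(4 more)… 1963:Sat 1964:Mon 1965:Tue✓ 1966:Wed✓ 1967:Thu 1968:Sat 1969:Sun 1970:Mon 1971:Tue✓ 1972:Thu 1973:Fri 1974:Sat 1975:Sun 1976:Tue✓ 1977:Wed✓
Years with five Wednesdays: 1948, 1949, 1954, 1955, 1960, 1965, 1966, 1971, 1976, 1977 → 10.

10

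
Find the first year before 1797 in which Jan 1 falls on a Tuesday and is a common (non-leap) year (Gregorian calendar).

1793

Jan 1 advances by 2 weekdays after a leap year and by 1 after a common year.
1797: Jan 1 is Sunday.
1796: Friday (leap)
1795: Thursday
1794: Wednesday
1793: Tuesday
1793 begins on a Tuesday and is a common year.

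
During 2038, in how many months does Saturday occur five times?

A month of length L has five Saturdays iff its first Saturday is on day ≤ L−28 (so day 1–3 in a 31-day month, 1–2 in a 30-day month, day 1 in a leap February).
Checking each month of 2038: Jan starts Fri (31d) ✓; Feb starts Mon (28d); Mar starts Mon (31d); Apr starts Thu (30d); May starts Sat (31d) ✓; Jun starts Tue (30d); Jul starts Thu (31d) ✓; Aug starts Sun (31d); Sep starts Wed (30d); Oct starts Fri (31d) ✓; Nov starts Mon (30d); Dec starts Wed (31d).
Five-Saturday months: January, May, July, October → 4.

4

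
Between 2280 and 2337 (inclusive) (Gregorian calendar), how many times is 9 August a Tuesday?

9

Track 9 August's weekday year by year (advancing +1, or +2 across a Feb 29):
  2280: Mon  2281: Tue (+1) ✓  2282: Wed (+1)  2283: Thu (+1)  2284: Sat (+2)
  2285: Sun (+1)  2286: Mon (+1)  2287: Tue (+1) ✓  2288: Thu (+2)  2289: Fri (+1)
  2290: Sat (+1)  2291: Sun (+1)  2292: Tue (+2) ✓  2293: Wed (+1)  … (30 more years) …
  2324: Sat (+2)  2325: Sun (+1)  2326: Mon (+1)  2327: Tue (+1) ✓  2328: Thu (+2)
  2329: Fri (+1)  2330: Sat (+1)  2331: Sun (+1)  2332: Tue (+2) ✓  2333: Wed (+1)
  2334: Thu (+1)  2335: Fri (+1)  2336: Sun (+2)  2337: Mon (+1)
Tuesday years: 2281, 2287, 2292, 2298, 2304, 2310, 2321, 2327, 2332 — 9 in total.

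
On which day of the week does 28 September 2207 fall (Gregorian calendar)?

Monday

January 1, 2207 is a Thursday.
September 28 is day 271 of the year, i.e. 270 days after Jan 1.
270 mod 7 = 4, so advance 4 weekdays from Thursday: Monday.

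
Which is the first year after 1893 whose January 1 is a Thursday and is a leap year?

1920

Jan 1 advances by 2 weekdays after a leap year and by 1 after a common year.
1893: Jan 1 is Sunday.
1894: Monday
1895: Tuesday
1896: Wednesday (leap)
1897: Friday
1898: Saturday
1899: Sunday
1900: Monday
1901: Tuesday
1902: Wednesday
1903: Thursday
1904: Friday (leap)
1905: Sunday
1906: Monday
1907: Tuesday
1908: Wednesday (leap)
1909: Friday
1910: Saturday
1911: Sunday
1912: Monday (leap)
1913: Wednesday
1914: Thursday
1915: Friday
1916: Saturday (leap)
1917: Monday
1918: Tuesday
1919: Wednesday
1920: Thursday (leap)
1920 begins on a Thursday and is a leap year.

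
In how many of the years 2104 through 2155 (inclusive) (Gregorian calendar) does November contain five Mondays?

November has 30 days; it has five Mondays when Monday falls among the first (month-length − 28) days — i.e. when November 1 is one of Monday/Sunday.
November 1 by year: 2104:Sat 2105:Sun✓ 2106:Mon✓ 2107:Tue 2108:Thu 2109:Fri 2110:Sat 2111:Sun✓ 2112:Tue 2113:Wed 2114:Thu 2115:Fri 2116:Sun✓ 2117:Mon✓ 2118:Tue …(22 more)… 2141:Wed 2142:Thu 2143:Fri 2144:Sun✓ 2145:Mon✓ 2146:Tue 2147:Wed 2148:Fri 2149:Sat 2150:Sun✓ 2151:Mon✓ 2152:Wed 2153:Thu 2154:Fri 2155:Sat
Years with five Mondays: 2105, 2106, 2111, 2116, 2117, 2122, 2123, 2128, 2133, 2134, 2139, 2144, 2145, 2150, 2151 → 15.

15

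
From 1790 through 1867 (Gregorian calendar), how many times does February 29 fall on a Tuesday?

2

Leap years in 1790–1867: 18 of them.
Feb 29 weekday advances by 5 (mod 7) from one leap year to the next four years later (or differs when a century non-leap intervenes).
Leap-day weekdays: 1792:Wed 1796:Mon 1804:Wed 1808:Mon 1812:Sat 1816:Thu 1820:Tue✓ 1824:Sun 1828:Fri 1832:Wed 1836:Mon 1840:Sat 1844:Thu 1848:Tue✓ 1852:Sun 1856:Fri 1860:Wed 1864:Mon
Tuesday: 1820, 1848 → 2.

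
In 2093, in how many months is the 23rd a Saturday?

1

Check the 23rd of each month of 2093: Jan 23: Fri, Feb 23: Mon, Mar 23: Mon, Apr 23: Thu, May 23: Sat, Jun 23: Tue, Jul 23: Thu, Aug 23: Sun, Sep 23: Wed, Oct 23: Fri, Nov 23: Mon, Dec 23: Wed.
Saturday occurs in May — 1 month.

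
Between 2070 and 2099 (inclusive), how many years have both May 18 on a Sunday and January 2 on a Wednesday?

1

Check each year's weekday for May 18 and January 2:
  2070: Sun/Thu  2071: Mon/Fri  2072: Wed/Sat  2073: Thu/Mon  2074: Fri/Tue  2075: Sat/Wed  2076: Mon/Thu  2077: Tue/Sat  2078: Wed/Sun  2079: Thu/Mon  2080: Sat/Tue  2081: Sun/Thu  2082: Mon/Fri  2083: Tue/Sat  2084: Thu/Sun  2085: Fri/Tue  2086: Sat/Wed  2087: Sun/Thu  2088: Tue/Fri  2089: Wed/Sun  2090: Thu/Mon  2091: Fri/Tue  2092: Sun/Wed ✓  2093: Mon/Fri  2094: Tue/Sat  2095: Wed/Sun  2096: Fri/Mon  2097: Sat/Wed  2098: Sun/Thu  2099: Mon/Fri
Both conditions hold in: 2092 — 1.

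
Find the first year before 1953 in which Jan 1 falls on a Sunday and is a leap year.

1928

Jan 1 advances by 2 weekdays after a leap year and by 1 after a common year.
1953: Jan 1 is Thursday.
1952: Tuesday (leap)
1951: Monday
1950: Sunday
1949: Saturday
1948: Thursday (leap)
1947: Wednesday
1946: Tuesday
1945: Monday
1944: Saturday (leap)
1943: Friday
1942: Thursday
1941: Wednesday
1940: Monday (leap)
1939: Sunday
1938: Saturday
1937: Friday
1936: Wednesday (leap)
1935: Tuesday
1934: Monday
1933: Sunday
1932: Friday (leap)
1931: Thursday
1930: Wednesday
1929: Tuesday
1928: Sunday (leap)
1928 begins on a Sunday and is a leap year.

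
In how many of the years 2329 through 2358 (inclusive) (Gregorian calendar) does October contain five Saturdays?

12

October has 31 days; it has five Saturdays when Saturday falls among the first (month-length − 28) days — i.e. when October 1 is one of Saturday/Friday/Thursday.
October 1 by year: 2329:Tue 2330:Wed 2331:Thu✓ 2332:Sat✓ 2333:Sun 2334:Mon 2335:Tue 2336:Thu✓ 2337:Fri✓ 2338:Sat✓ 2339:Sun 2340:Tue 2341:Wed 2342:Thu✓ 2343:Fri✓ 2344:Sun 2345:Mon 2346:Tue 2347:Wed 2348:Fri✓ 2349:Sat✓ 2350:Sun 2351:Mon 2352:Wed 2353:Thu✓ 2354:Fri✓ 2355:Sat✓ 2356:Mon 2357:Tue 2358:Wed
Years with five Saturdays: 2331, 2332, 2336, 2337, 2338, 2342, 2343, 2348, 2349, 2353, 2354, 2355 → 12.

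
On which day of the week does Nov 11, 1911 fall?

Saturday

January 1, 1911 is a Sunday.
November 11 is day 315 of the year, i.e. 314 days after Jan 1.
314 mod 7 = 6, so advance 6 weekdays from Sunday: Saturday.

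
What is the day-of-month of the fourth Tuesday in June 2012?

26

June 1, 2012 is a Friday, so the first Tuesday is the 5th.
The fourth Tuesday is 5 + 21 = 26.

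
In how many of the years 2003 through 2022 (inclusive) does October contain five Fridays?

October has 31 days; it has five Fridays when Friday falls among the first (month-length − 28) days — i.e. when October 1 is one of Friday/Thursday/Wednesday.
October 1 by year: 2003:Wed✓ 2004:Fri✓ 2005:Sat 2006:Sun 2007:Mon 2008:Wed✓ 2009:Thu✓ 2010:Fri✓ 2011:Sat 2012:Mon 2013:Tue 2014:Wed✓ 2015:Thu✓ 2016:Sat 2017:Sun 2018:Mon 2019:Tue 2020:Thu✓ 2021:Fri✓ 2022:Sat
Years with five Fridays: 2003, 2004, 2008, 2009, 2010, 2014, 2015, 2020, 2021 → 9.

9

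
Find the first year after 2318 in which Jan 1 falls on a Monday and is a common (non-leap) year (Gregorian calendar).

Jan 1 advances by 2 weekdays after a leap year and by 1 after a common year.
2318: Jan 1 is Tuesday.
2319: Wednesday
2320: Thursday (leap)
2321: Saturday
2322: Sunday
2323: Monday
2323 begins on a Monday and is a common year.

2323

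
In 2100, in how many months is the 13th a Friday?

1

Check the 13th of each month of 2100: Jan 13: Wed, Feb 13: Sat, Mar 13: Sat, Apr 13: Tue, May 13: Thu, Jun 13: Sun, Jul 13: Tue, Aug 13: Fri, Sep 13: Mon, Oct 13: Wed, Nov 13: Sat, Dec 13: Mon.
Friday occurs in August — 1 month.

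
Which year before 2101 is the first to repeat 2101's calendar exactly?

Two years share a calendar iff Jan 1 falls on the same weekday and both are leap or both are common. 2101: Jan 1 is Saturday, common year.
2100: Jan 1 Friday, common
2099: Jan 1 Thursday, common
2098: Jan 1 Wednesday, common
2097: Jan 1 Tuesday, common
2096: Jan 1 Sunday, leap
2095: Jan 1 Saturday, common
2095 matches on both conditions.

2095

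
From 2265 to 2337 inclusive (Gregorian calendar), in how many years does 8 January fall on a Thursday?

Track 8 January's weekday year by year (advancing +1, or +2 across a Feb 29):
  2265: Sun  2266: Mon (+1)  2267: Tue (+1)  2268: Wed (+1)  2269: Fri (+2)
  2270: Sat (+1)  2271: Sun (+1)  2272: Mon (+1)  2273: Wed (+2)  2274: Thu (+1) ✓
  2275: Fri (+1)  2276: Sat (+1)  2277: Mon (+2)  2278: Tue (+1)  … (45 more years) …
  2324: Tue (+1)  2325: Thu (+2) ✓  2326: Fri (+1)  2327: Sat (+1)  2328: Sun (+1)
  2329: Tue (+2)  2330: Wed (+1)  2331: Thu (+1) ✓  2332: Fri (+1)  2333: Sun (+2)
  2334: Mon (+1)  2335: Tue (+1)  2336: Wed (+1)  2337: Fri (+2)
Thursday years: 2274, 2280, 2285, 2291, 2303, 2314, 2320, 2325, 2331 — 9 in total.

9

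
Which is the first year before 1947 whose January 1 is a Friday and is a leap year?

Jan 1 advances by 2 weekdays after a leap year and by 1 after a common year.
1947: Jan 1 is Wednesday.
1946: Tuesday
1945: Monday
1944: Saturday (leap)
1943: Friday
1942: Thursday
1941: Wednesday
1940: Monday (leap)
1939: Sunday
1938: Saturday
1937: Friday
1936: Wednesday (leap)
1935: Tuesday
1934: Monday
1933: Sunday
1932: Friday (leap)
1932 begins on a Friday and is a leap year.

1932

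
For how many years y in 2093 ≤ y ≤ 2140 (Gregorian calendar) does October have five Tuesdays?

18

October has 31 days; it has five Tuesdays when Tuesday falls among the first (month-length − 28) days — i.e. when October 1 is one of Tuesday/Monday/Sunday.
October 1 by year: 2093:Thu 2094:Fri 2095:Sat 2096:Mon✓ 2097:Tue✓ 2098:Wed 2099:Thu 2100:Fri 2101:Sat 2102:Sun✓ 2103:Mon✓ 2104:Wed 2105:Thu 2106:Fri 2107:Sat …(18 more)… 2126:Tue✓ 2127:Wed 2128:Fri 2129:Sat 2130:Sun✓ 2131:Mon✓ 2132:Wed 2133:Thu 2134:Fri 2135:Sat 2136:Mon✓ 2137:Tue✓ 2138:Wed 2139:Thu 2140:Sat
Years with five Tuesdays: 2096, 2097, 2102, 2103, 2108, 2109, 2113, 2114, 2115, 2119, 2120, 2124, 2125, 2126, 2130, 2131, 2136, 2137 → 18.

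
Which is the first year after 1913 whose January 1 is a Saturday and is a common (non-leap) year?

Jan 1 advances by 2 weekdays after a leap year and by 1 after a common year.
1913: Jan 1 is Wednesday.
1914: Thursday
1915: Friday
1916: Saturday (leap)
1917: Monday
1918: Tuesday
1919: Wednesday
1920: Thursday (leap)
1921: Saturday
1921 begins on a Saturday and is a common year.

1921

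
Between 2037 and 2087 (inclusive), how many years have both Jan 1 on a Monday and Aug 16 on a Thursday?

5

Check each year's weekday for Jan 1 and Aug 16:
  2037: Thu/Sun  2038: Fri/Mon  2039: Sat/Tue  2040: Sun/Thu  2041: Tue/Fri  2042: Wed/Sat  2043: Thu/Sun  2044: Fri/Tue  2045: Sun/Wed  2046: Mon/Thu ✓  2047: Tue/Fri  2048: Wed/Sun  2049: Fri/Mon  2050: Sat/Tue  …(23 more)…  2074: Mon/Thu ✓  2075: Tue/Fri  2076: Wed/Sun  2077: Fri/Mon  2078: Sat/Tue  2079: Sun/Wed  2080: Mon/Fri  2081: Wed/Sat  2082: Thu/Sun  2083: Fri/Mon  2084: Sat/Wed  2085: Mon/Thu ✓  2086: Tue/Fri  2087: Wed/Sat
Both conditions hold in: 2046, 2057, 2063, 2074, 2085 — 5.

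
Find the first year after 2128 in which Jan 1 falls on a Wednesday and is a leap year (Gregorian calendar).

Jan 1 advances by 2 weekdays after a leap year and by 1 after a common year.
2128: Jan 1 is Thursday (leap).
2129: Saturday
2130: Sunday
2131: Monday
2132: Tuesday (leap)
2133: Thursday
2134: Friday
2135: Saturday
2136: Sunday (leap)
2137: Tuesday
2138: Wednesday
2139: Thursday
2140: Friday (leap)
2141: Sunday
2142: Monday
2143: Tuesday
2144: Wednesday (leap)
2144 begins on a Wednesday and is a leap year.

2144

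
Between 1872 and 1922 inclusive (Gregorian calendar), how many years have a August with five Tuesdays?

August has 31 days; it has five Tuesdays when Tuesday falls among the first (month-length − 28) days — i.e. when August 1 is one of Tuesday/Monday/Sunday.
August 1 by year: 1872:Thu 1873:Fri 1874:Sat 1875:Sun✓ 1876:Tue✓ 1877:Wed 1878:Thu 1879:Fri 1880:Sun✓ 1881:Mon✓ 1882:Tue✓ 1883:Wed 1884:Fri 1885:Sat 1886:Sun✓ …(21 more)… 1908:Sat 1909:Sun✓ 1910:Mon✓ 1911:Tue✓ 1912:Thu 1913:Fri 1914:Sat 1915:Sun✓ 1916:Tue✓ 1917:Wed 1918:Thu 1919:Fri 1920:Sun✓ 1921:Mon✓ 1922:Tue✓
Years with five Tuesdays: 1875, 1876, 1880, 1881, 1882, 1886, 1887, 1892, 1893, 1897, 1898, 1899, 1904, 1905, 1909, 1910, 1911, 1915, 1916, 1920, 1921, 1922 → 22.

22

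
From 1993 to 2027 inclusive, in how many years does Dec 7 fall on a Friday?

4

Track Dec 7's weekday year by year (advancing +1, or +2 across a Feb 29):
  1993: Tue  1994: Wed (+1)  1995: Thu (+1)  1996: Sat (+2)  1997: Sun (+1)
  1998: Mon (+1)  1999: Tue (+1)  2000: Thu (+2)  2001: Fri (+1) ✓  2002: Sat (+1)
  2003: Sun (+1)  2004: Tue (+2)  2005: Wed (+1)  2006: Thu (+1)  … (7 more years) …
  2014: Sun (+1)  2015: Mon (+1)  2016: Wed (+2)  2017: Thu (+1)  2018: Fri (+1) ✓
  2019: Sat (+1)  2020: Mon (+2)  2021: Tue (+1)  2022: Wed (+1)  2023: Thu (+1)
  2024: Sat (+2)  2025: Sun (+1)  2026: Mon (+1)  2027: Tue (+1)
Friday years: 2001, 2007, 2012, 2018 — 4 in total.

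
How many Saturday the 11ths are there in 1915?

Check the 11th of each month of 1915: Jan 11: Mon, Feb 11: Thu, Mar 11: Thu, Apr 11: Sun, May 11: Tue, Jun 11: Fri, Jul 11: Sun, Aug 11: Wed, Sep 11: Sat, Oct 11: Mon, Nov 11: Thu, Dec 11: Sat.
Saturday occurs in September, December — 2 months.

2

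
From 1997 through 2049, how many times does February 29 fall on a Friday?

Leap years in 1997–2049: 13 of them.
Feb 29 weekday advances by 5 (mod 7) from one leap year to the next four years later (or differs when a century non-leap intervenes).
Leap-day weekdays: 2000:Tue 2004:Sun 2008:Fri✓ 2012:Wed 2016:Mon 2020:Sat 2024:Thu 2028:Tue 2032:Sun 2036:Fri✓ 2040:Wed 2044:Mon 2048:Sat
Friday: 2008, 2036 → 2.

2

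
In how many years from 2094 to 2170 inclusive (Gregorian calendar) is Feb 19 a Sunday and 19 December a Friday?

0

Check each year's weekday for Feb 19 and 19 December:
  2094: Fri/Sun  2095: Sat/Mon  2096: Sun/Wed  2097: Tue/Thu  2098: Wed/Fri  2099: Thu/Sat  2100: Fri/Sun  2101: Sat/Mon  2102: Sun/Tue  2103: Mon/Wed  2104: Tue/Fri  2105: Thu/Sat  2106: Fri/Sun  2107: Sat/Mon  …(49 more)…  2157: Sat/Mon  2158: Sun/Tue  2159: Mon/Wed  2160: Tue/Fri  2161: Thu/Sat  2162: Fri/Sun  2163: Sat/Mon  2164: Sun/Wed  2165: Tue/Thu  2166: Wed/Fri  2167: Thu/Sat  2168: Fri/Mon  2169: Sun/Tue  2170: Mon/Wed
Both conditions hold in: no year — 0.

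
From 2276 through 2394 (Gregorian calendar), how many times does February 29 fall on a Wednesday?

Leap years in 2276–2394: 29 of them.
Feb 29 weekday advances by 5 (mod 7) from one leap year to the next four years later (or differs when a century non-leap intervenes).
Leap-day weekdays: 2276:Tue 2280:Sun 2284:Fri 2288:Wed✓ 2292:Mon 2296:Sat 2304:Mon 2308:Sat 2312:Thu 2316:Tue 2320:Sun 2324:Fri 2328:Wed✓ …(3 more)… 2344:Tue 2348:Sun 2352:Fri 2356:Wed✓ 2360:Mon 2364:Sat 2368:Thu 2372:Tue 2376:Sun 2380:Fri 2384:Wed✓ 2388:Mon 2392:Sat
Wednesday: 2288, 2328, 2356, 2384 → 4.

4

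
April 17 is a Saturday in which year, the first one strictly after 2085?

From one year to the next, a fixed date's weekday advances by 1, or by 2 when a Feb 29 lies between the two dates.
2085: April 17 is Tuesday.
2086: Wednesday (+1)
2087: Thursday (+1)
2088: Saturday (+2)
April 17 falls on a Saturday in 2088.

2088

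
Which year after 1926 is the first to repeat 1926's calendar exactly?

Two years share a calendar iff Jan 1 falls on the same weekday and both are leap or both are common. 1926: Jan 1 is Friday, common year.
1927: Jan 1 Saturday, common
1928: Jan 1 Sunday, leap
1929: Jan 1 Tuesday, common
1930: Jan 1 Wednesday, common
1931: Jan 1 Thursday, common
1932: Jan 1 Friday, leap
1933: Jan 1 Sunday, common
1934: Jan 1 Monday, common
1935: Jan 1 Tuesday, common
1936: Jan 1 Wednesday, leap
1937: Jan 1 Friday, common
1937 matches on both conditions.

1937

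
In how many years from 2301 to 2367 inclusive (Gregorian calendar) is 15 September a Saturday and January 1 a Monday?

Check each year's weekday for 15 September and January 1:
  2301: Sun/Tue  2302: Mon/Wed  2303: Tue/Thu  2304: Thu/Fri  2305: Fri/Sun  2306: Sat/Mon ✓  2307: Sun/Tue  2308: Tue/Wed  2309: Wed/Fri  2310: Thu/Sat  2311: Fri/Sun  2312: Sun/Mon  2313: Mon/Wed  2314: Tue/Thu  …(39 more)…  2354: Wed/Fri  2355: Thu/Sat  2356: Sat/Sun  2357: Sun/Tue  2358: Mon/Wed  2359: Tue/Thu  2360: Thu/Fri  2361: Fri/Sun  2362: Sat/Mon ✓  2363: Sun/Tue  2364: Tue/Wed  2365: Wed/Fri  2366: Thu/Sat  2367: Fri/Sun
Both conditions hold in: 2306, 2317, 2323, 2334, 2345, 2351, 2362 — 7.

7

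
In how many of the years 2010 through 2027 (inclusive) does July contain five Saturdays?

July has 31 days; it has five Saturdays when Saturday falls among the first (month-length − 28) days — i.e. when July 1 is one of Saturday/Friday/Thursday.
July 1 by year: 2010:Thu✓ 2011:Fri✓ 2012:Sun 2013:Mon 2014:Tue 2015:Wed 2016:Fri✓ 2017:Sat✓ 2018:Sun 2019:Mon 2020:Wed 2021:Thu✓ 2022:Fri✓ 2023:Sat✓ 2024:Mon 2025:Tue 2026:Wed 2027:Thu✓
Years with five Saturdays: 2010, 2011, 2016, 2017, 2021, 2022, 2023, 2027 → 8.

8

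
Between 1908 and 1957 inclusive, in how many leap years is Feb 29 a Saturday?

2

Leap years in 1908–1957: 13 of them.
Feb 29 weekday advances by 5 (mod 7) from one leap year to the next four years later (or differs when a century non-leap intervenes).
Leap-day weekdays: 1908:Sat✓ 1912:Thu 1916:Tue 1920:Sun 1924:Fri 1928:Wed 1932:Mon 1936:Sat✓ 1940:Thu 1944:Tue 1948:Sun 1952:Fri 1956:Wed
Saturday: 1908, 1936 → 2.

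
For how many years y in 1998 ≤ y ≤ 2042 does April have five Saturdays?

12

April has 30 days; it has five Saturdays when Saturday falls among the first (month-length − 28) days — i.e. when April 1 is one of Saturday/Friday.
April 1 by year: 1998:Wed 1999:Thu 2000:Sat✓ 2001:Sun 2002:Mon 2003:Tue 2004:Thu 2005:Fri✓ 2006:Sat✓ 2007:Sun 2008:Tue 2009:Wed 2010:Thu 2011:Fri✓ 2012:Sun …(15 more)… 2028:Sat✓ 2029:Sun 2030:Mon 2031:Tue 2032:Thu 2033:Fri✓ 2034:Sat✓ 2035:Sun 2036:Tue 2037:Wed 2038:Thu 2039:Fri✓ 2040:Sun 2041:Mon 2042:Tue
Years with five Saturdays: 2000, 2005, 2006, 2011, 2016, 2017, 2022, 2023, 2028, 2033, 2034, 2039 → 12.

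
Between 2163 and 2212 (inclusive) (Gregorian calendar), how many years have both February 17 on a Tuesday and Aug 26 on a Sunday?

0

Check each year's weekday for February 17 and Aug 26:
  2163: Thu/Fri  2164: Fri/Sun  2165: Sun/Mon  2166: Mon/Tue  2167: Tue/Wed  2168: Wed/Fri  2169: Fri/Sat  2170: Sat/Sun  2171: Sun/Mon  2172: Mon/Wed  2173: Wed/Thu  2174: Thu/Fri  2175: Fri/Sat  2176: Sat/Mon  …(22 more)…  2199: Sun/Mon  2200: Mon/Tue  2201: Tue/Wed  2202: Wed/Thu  2203: Thu/Fri  2204: Fri/Sun  2205: Sun/Mon  2206: Mon/Tue  2207: Tue/Wed  2208: Wed/Fri  2209: Fri/Sat  2210: Sat/Sun  2211: Sun/Mon  2212: Mon/Wed
Both conditions hold in: no year — 0.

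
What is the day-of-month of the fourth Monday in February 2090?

February 1, 2090 is a Wednesday, so the first Monday is the 6th.
The fourth Monday is 6 + 21 = 27.

27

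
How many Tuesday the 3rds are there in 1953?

3

Check the 3rd of each month of 1953: Jan 3: Sat, Feb 3: Tue, Mar 3: Tue, Apr 3: Fri, May 3: Sun, Jun 3: Wed, Jul 3: Fri, Aug 3: Mon, Sep 3: Thu, Oct 3: Sat, Nov 3: Tue, Dec 3: Thu.
Tuesday occurs in February, March, November — 3 months.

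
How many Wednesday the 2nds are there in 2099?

Check the 2nd of each month of 2099: Jan 2: Fri, Feb 2: Mon, Mar 2: Mon, Apr 2: Thu, May 2: Sat, Jun 2: Tue, Jul 2: Thu, Aug 2: Sun, Sep 2: Wed, Oct 2: Fri, Nov 2: Mon, Dec 2: Wed.
Wednesday occurs in September, December — 2 months.

2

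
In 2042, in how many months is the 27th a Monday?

2

Check the 27th of each month of 2042: Jan 27: Mon, Feb 27: Thu, Mar 27: Thu, Apr 27: Sun, May 27: Tue, Jun 27: Fri, Jul 27: Sun, Aug 27: Wed, Sep 27: Sat, Oct 27: Mon, Nov 27: Thu, Dec 27: Sat.
Monday occurs in January, October — 2 months.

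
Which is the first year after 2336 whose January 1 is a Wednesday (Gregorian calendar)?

2341

Jan 1 advances by 2 weekdays after a leap year and by 1 after a common year.
2336: Jan 1 is Wednesday (leap).
2337: Friday
2338: Saturday
2339: Sunday
2340: Monday (leap)
2341: Wednesday
2341 begins on a Wednesday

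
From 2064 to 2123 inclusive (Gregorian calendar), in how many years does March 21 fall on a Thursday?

8

Track March 21's weekday year by year (advancing +1, or +2 across a Feb 29):
  2064: Fri  2065: Sat (+1)  2066: Sun (+1)  2067: Mon (+1)  2068: Wed (+2)
  2069: Thu (+1) ✓  2070: Fri (+1)  2071: Sat (+1)  2072: Mon (+2)  2073: Tue (+1)
  2074: Wed (+1)  2075: Thu (+1) ✓  2076: Sat (+2)  2077: Sun (+1)  … (32 more years) …
  2110: Fri (+1)  2111: Sat (+1)  2112: Mon (+2)  2113: Tue (+1)  2114: Wed (+1)
  2115: Thu (+1) ✓  2116: Sat (+2)  2117: Sun (+1)  2118: Mon (+1)  2119: Tue (+1)
  2120: Thu (+2) ✓  2121: Fri (+1)  2122: Sat (+1)  2123: Sun (+1)
Thursday years: 2069, 2075, 2080, 2086, 2097, 2109, 2115, 2120 — 8 in total.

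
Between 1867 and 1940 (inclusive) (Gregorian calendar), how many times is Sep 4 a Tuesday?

Track Sep 4's weekday year by year (advancing +1, or +2 across a Feb 29):
  1867: Wed  1868: Fri (+2)  1869: Sat (+1)  1870: Sun (+1)  1871: Mon (+1)
  1872: Wed (+2)  1873: Thu (+1)  1874: Fri (+1)  1875: Sat (+1)  1876: Mon (+2)
  1877: Tue (+1) ✓  1878: Wed (+1)  1879: Thu (+1)  1880: Sat (+2)  … (46 more years) …
  1927: Sun (+1)  1928: Tue (+2) ✓  1929: Wed (+1)  1930: Thu (+1)  1931: Fri (+1)
  1932: Sun (+2)  1933: Mon (+1)  1934: Tue (+1) ✓  1935: Wed (+1)  1936: Fri (+2)
  1937: Sat (+1)  1938: Sun (+1)  1939: Mon (+1)  1940: Wed (+2)
Tuesday years: 1877, 1883, 1888, 1894, 1900, 1906, 1917, 1923, 1928, 1934 — 10 in total.

10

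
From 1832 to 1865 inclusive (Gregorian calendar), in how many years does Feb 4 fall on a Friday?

Track Feb 4's weekday year by year (advancing +1, or +2 across a Feb 29):
  1832: Sat  1833: Mon (+2)  1834: Tue (+1)  1835: Wed (+1)  1836: Thu (+1)
  1837: Sat (+2)  1838: Sun (+1)  1839: Mon (+1)  1840: Tue (+1)  1841: Thu (+2)
  1842: Fri (+1) ✓  1843: Sat (+1)  1844: Sun (+1)  1845: Tue (+2)  … (6 more years) …
  1852: Wed (+1)  1853: Fri (+2) ✓  1854: Sat (+1)  1855: Sun (+1)  1856: Mon (+1)
  1857: Wed (+2)  1858: Thu (+1)  1859: Fri (+1) ✓  1860: Sat (+1)  1861: Mon (+2)
  1862: Tue (+1)  1863: Wed (+1)  1864: Thu (+1)  1865: Sat (+2)
Friday years: 1842, 1848, 1853, 1859 — 4 in total.

4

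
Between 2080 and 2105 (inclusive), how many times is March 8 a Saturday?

5

Track March 8's weekday year by year (advancing +1, or +2 across a Feb 29):
  2080: Fri  2081: Sat (+1) ✓  2082: Sun (+1)  2083: Mon (+1)  2084: Wed (+2)
  2085: Thu (+1)  2086: Fri (+1)  2087: Sat (+1) ✓  2088: Mon (+2)  2089: Tue (+1)
  2090: Wed (+1)  2091: Thu (+1)  2092: Sat (+2) ✓  2093: Sun (+1)  2094: Mon (+1)
  2095: Tue (+1)  2096: Thu (+2)  2097: Fri (+1)  2098: Sat (+1) ✓  2099: Sun (+1)
  2100: Mon (+1)  2101: Tue (+1)  2102: Wed (+1)  2103: Thu (+1)  2104: Sat (+2) ✓
  2105: Sun (+1)
Saturday years: 2081, 2087, 2092, 2098, 2104 — 5 in total.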